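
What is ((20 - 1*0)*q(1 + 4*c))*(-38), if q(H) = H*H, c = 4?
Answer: -219640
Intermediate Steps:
q(H) = H²
((20 - 1*0)*q(1 + 4*c))*(-38) = ((20 - 1*0)*(1 + 4*4)²)*(-38) = ((20 + 0)*(1 + 16)²)*(-38) = (20*17²)*(-38) = (20*289)*(-38) = 5780*(-38) = -219640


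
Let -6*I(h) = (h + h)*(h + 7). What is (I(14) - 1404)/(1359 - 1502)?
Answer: 1502/143 ≈ 10.503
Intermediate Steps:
I(h) = -h*(7 + h)/3 (I(h) = -(h + h)*(h + 7)/6 = -2*h*(7 + h)/6 = -h*(7 + h)/3)
(I(14) - 1404)/(1359 - 1502) = (-⅓*14*(7 + 14) - 1404)/(1359 - 1502) = (-⅓*14*21 - 1404)/(-143) = -(-98 - 1404)/143 = -1/143*(-1502) = 1502/143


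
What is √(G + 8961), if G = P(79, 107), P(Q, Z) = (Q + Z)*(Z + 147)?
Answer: 3*√6245 ≈ 237.08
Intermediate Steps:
P(Q, Z) = (147 + Z)*(Q + Z) (P(Q, Z) = (Q + Z)*(147 + Z) = (147 + Z)*(Q + Z))
G = 47244 (G = 107² + 147*79 + 147*107 + 79*107 = 11449 + 11613 + 15729 + 8453 = 47244)
√(G + 8961) = √(47244 + 8961) = √56205 = 3*√6245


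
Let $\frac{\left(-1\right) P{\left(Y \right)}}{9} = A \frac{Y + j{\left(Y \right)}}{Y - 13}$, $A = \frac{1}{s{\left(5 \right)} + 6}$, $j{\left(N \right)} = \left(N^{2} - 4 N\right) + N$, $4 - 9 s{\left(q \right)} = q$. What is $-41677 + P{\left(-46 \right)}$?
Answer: $- \frac{130145131}{3127} \approx -41620.0$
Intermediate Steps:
$s{\left(q \right)} = \frac{4}{9} - \frac{q}{9}$
$j{\left(N \right)} = N^{2} - 3 N$
$A = \frac{9}{53}$ ($A = \frac{1}{\left(\frac{4}{9} - \frac{5}{9}\right) + 6} = \frac{1}{- \frac{1}{9} + 6} = \frac{1}{\frac{53}{9}} = \frac{9}{53} \approx 0.16981$)
$P{\left(Y \right)} = - \frac{81 \left(Y + Y \left(-3 + Y\right)\right)}{53 \left(-13 + Y\right)}$ ($P{\left(Y \right)} = - 9 \frac{9 \frac{Y + Y \left(-3 + Y\right)}{Y - 13}}{53} = - 9 \frac{9 \frac{Y + Y \left(-3 + Y\right)}{-13 + Y}}{53} = - 9 \frac{9 \left(Y + Y \left(-3 + Y\right)\right)}{53 \left(-13 + Y\right)} = - \frac{81 \left(Y + Y \left(-3 + Y\right)\right)}{53 \left(-13 + Y\right)}$)
$-41677 + P{\left(-46 \right)} = -41677 + \frac{81}{53} \left(-46\right) \frac{1}{-13 - 46} \left(2 - -46\right) = -41677 + \frac{81}{53} \left(-46\right) \frac{1}{-59} \left(2 + 46\right) = -41677 + \frac{81}{53} \left(-46\right) \left(- \frac{1}{59}\right) 48 = -41677 + \frac{178848}{3127} = - \frac{130145131}{3127}$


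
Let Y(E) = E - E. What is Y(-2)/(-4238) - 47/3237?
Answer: -47/3237 ≈ -0.014520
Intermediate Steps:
Y(E) = 0
Y(-2)/(-4238) - 47/3237 = 0/(-4238) - 47/3237 = 0*(-1/4238) - 47*1/3237 = 0 - 47/3237 = -47/3237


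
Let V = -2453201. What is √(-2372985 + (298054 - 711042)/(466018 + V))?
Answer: I*√77443560393458941/180653 ≈ 1540.4*I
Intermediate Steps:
√(-2372985 + (298054 - 711042)/(466018 + V)) = √(-2372985 + (298054 - 711042)/(466018 - 2453201)) = √(-2372985 - 412988/(-1987183)) = √(-2372985 - 412988*(-1/1987183)) = √(-2372985 + 412988/1987183) = √(-4715555038267/1987183) = I*√77443560393458941/180653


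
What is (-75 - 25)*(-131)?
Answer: 13100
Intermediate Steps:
(-75 - 25)*(-131) = -100*(-131) = 13100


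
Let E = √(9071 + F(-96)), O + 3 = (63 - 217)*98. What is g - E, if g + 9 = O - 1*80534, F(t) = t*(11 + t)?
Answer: -95638 - √17231 ≈ -95769.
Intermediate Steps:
O = -15095 (O = -3 + (63 - 217)*98 = -3 - 154*98 = -3 - 15092 = -15095)
E = √17231 (E = √(9071 - 96*(11 - 96)) = √(9071 - 96*(-85)) = √(9071 + 8160) = √17231 ≈ 131.27)
g = -95638 (g = -9 + (-15095 - 1*80534) = -9 + (-15095 - 80534) = -9 - 95629 = -95638)
g - E = -95638 - √17231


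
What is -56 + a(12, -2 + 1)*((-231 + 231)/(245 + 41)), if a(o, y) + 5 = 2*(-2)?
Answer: -56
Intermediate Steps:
a(o, y) = -9 (a(o, y) = -5 + 2*(-2) = -5 - 4 = -9)
-56 + a(12, -2 + 1)*((-231 + 231)/(245 + 41)) = -56 - 9*(-231 + 231)/(245 + 41) = -56 - 0/286 = -56 - 9*0 = -56 + 0 = -56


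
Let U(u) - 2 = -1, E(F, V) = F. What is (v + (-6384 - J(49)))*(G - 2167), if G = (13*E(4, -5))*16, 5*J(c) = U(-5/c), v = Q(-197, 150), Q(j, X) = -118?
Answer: 8680437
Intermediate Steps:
U(u) = 1 (U(u) = 2 - 1 = 1)
v = -118
J(c) = 1/5 (J(c) = (1/5)*1 = 1/5)
G = 832 (G = (13*4)*16 = 52*16 = 832)
(v + (-6384 - J(49)))*(G - 2167) = (-118 + (-6384 - 1*1/5))*(832 - 2167) = (-118 + (-6384 - 1/5))*(-1335) = (-118 - 31921/5)*(-1335) = -32511/5*(-1335) = 8680437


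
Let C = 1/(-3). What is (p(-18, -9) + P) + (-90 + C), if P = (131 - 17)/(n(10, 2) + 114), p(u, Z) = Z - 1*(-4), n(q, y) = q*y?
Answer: -18991/201 ≈ -94.483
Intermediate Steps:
C = -⅓ ≈ -0.33333
p(u, Z) = 4 + Z (p(u, Z) = Z + 4 = 4 + Z)
P = 57/67 (P = (131 - 17)/(10*2 + 114) = 114/(20 + 114) = 114/134 = 114*(1/134) = 57/67 ≈ 0.85075)
(p(-18, -9) + P) + (-90 + C) = ((4 - 9) + 57/67) + (-90 - ⅓) = (-5 + 57/67) - 271/3 = -278/67 - 271/3 = -18991/201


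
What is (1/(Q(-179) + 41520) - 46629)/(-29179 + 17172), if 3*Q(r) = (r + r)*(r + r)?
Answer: 11784267393/3034457068 ≈ 3.8835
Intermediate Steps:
Q(r) = 4*r²/3 (Q(r) = ((r + r)*(r + r))/3 = ((2*r)*(2*r))/3 = (4*r²)/3 = 4*r²/3)
(1/(Q(-179) + 41520) - 46629)/(-29179 + 17172) = (1/((4/3)*(-179)² + 41520) - 46629)/(-29179 + 17172) = (1/((4/3)*32041 + 41520) - 46629)/(-12007) = (1/(128164/3 + 41520) - 46629)*(-1/12007) = (1/(252724/3) - 46629)*(-1/12007) = (3/252724 - 46629)*(-1/12007) = -11784267393/252724*(-1/12007) = 11784267393/3034457068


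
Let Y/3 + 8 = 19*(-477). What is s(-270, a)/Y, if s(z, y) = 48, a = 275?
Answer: -16/9071 ≈ -0.0017639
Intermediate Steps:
Y = -27213 (Y = -24 + 3*(19*(-477)) = -24 + 3*(-9063) = -24 - 27189 = -27213)
s(-270, a)/Y = 48/(-27213) = 48*(-1/27213) = -16/9071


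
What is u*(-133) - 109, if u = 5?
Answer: -774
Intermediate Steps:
u*(-133) - 109 = 5*(-133) - 109 = -665 - 109 = -774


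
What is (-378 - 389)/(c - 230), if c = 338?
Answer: -767/108 ≈ -7.1019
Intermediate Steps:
(-378 - 389)/(c - 230) = (-378 - 389)/(338 - 230) = -767/108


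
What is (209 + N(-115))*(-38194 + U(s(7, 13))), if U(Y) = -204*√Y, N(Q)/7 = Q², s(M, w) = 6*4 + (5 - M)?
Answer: -3543792096 - 18927936*√22 ≈ -3.6326e+9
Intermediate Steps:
s(M, w) = 29 - M (s(M, w) = 24 + (5 - M) = 29 - M)
N(Q) = 7*Q²
(209 + N(-115))*(-38194 + U(s(7, 13))) = (209 + 7*(-115)²)*(-38194 - 204*√(29 - 1*7)) = (209 + 7*13225)*(-38194 - 204*√(29 - 7)) = (209 + 92575)*(-38194 - 204*√22) = 92784*(-38194 - 204*√22) = -3543792096 - 18927936*√22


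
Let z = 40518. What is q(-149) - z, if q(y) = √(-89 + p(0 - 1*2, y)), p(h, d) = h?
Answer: -40518 + I*√91 ≈ -40518.0 + 9.5394*I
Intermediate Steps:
q(y) = I*√91 (q(y) = √(-89 + (0 - 1*2)) = √(-89 + (0 - 2)) = √(-89 - 2) = √(-91) = I*√91)
q(-149) - z = I*√91 - 1*40518 = I*√91 - 40518 = -40518 + I*√91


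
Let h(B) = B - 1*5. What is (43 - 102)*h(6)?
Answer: -59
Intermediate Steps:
h(B) = -5 + B (h(B) = B - 5 = -5 + B)
(43 - 102)*h(6) = (43 - 102)*(-5 + 6) = -59*1 = -59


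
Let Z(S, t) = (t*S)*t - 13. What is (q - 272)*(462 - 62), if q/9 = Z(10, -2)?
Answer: -11600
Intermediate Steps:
Z(S, t) = -13 + S*t² (Z(S, t) = (S*t)*t - 13 = S*t² - 13 = -13 + S*t²)
q = 243 (q = 9*(-13 + 10*(-2)²) = 9*(-13 + 10*4) = 9*(-13 + 40) = 9*27 = 243)
(q - 272)*(462 - 62) = (243 - 272)*(462 - 62) = -29*400 = -11600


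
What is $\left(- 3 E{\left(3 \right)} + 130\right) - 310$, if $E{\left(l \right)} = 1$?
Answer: $-183$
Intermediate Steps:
$\left(- 3 E{\left(3 \right)} + 130\right) - 310 = \left(\left(-3\right) 1 + 130\right) - 310 = \left(-3 + 130\right) - 310 = 127 - 310 = -183$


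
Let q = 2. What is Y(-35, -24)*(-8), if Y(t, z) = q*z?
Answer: 384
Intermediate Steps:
Y(t, z) = 2*z
Y(-35, -24)*(-8) = (2*(-24))*(-8) = -48*(-8) = 384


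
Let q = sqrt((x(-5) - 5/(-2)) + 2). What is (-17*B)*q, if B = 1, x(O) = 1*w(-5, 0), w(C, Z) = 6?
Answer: -17*sqrt(42)/2 ≈ -55.086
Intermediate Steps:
x(O) = 6 (x(O) = 1*6 = 6)
q = sqrt(42)/2 (q = sqrt((6 - 5/(-2)) + 2) = sqrt((6 - 5*(-1/2)) + 2) = sqrt((6 + 5/2) + 2) = sqrt(17/2 + 2) = sqrt(21/2) = sqrt(42)/2 ≈ 3.2404)
(-17*B)*q = (-17*1)*(sqrt(42)/2) = -17*sqrt(42)/2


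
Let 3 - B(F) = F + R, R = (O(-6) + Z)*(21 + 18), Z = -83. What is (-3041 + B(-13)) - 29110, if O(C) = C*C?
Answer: -30302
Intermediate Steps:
O(C) = C²
R = -1833 (R = ((-6)² - 83)*(21 + 18) = (36 - 83)*39 = -47*39 = -1833)
B(F) = 1836 - F (B(F) = 3 - (F - 1833) = 3 - (-1833 + F) = 3 + (1833 - F) = 1836 - F)
(-3041 + B(-13)) - 29110 = (-3041 + (1836 - 1*(-13))) - 29110 = (-3041 + (1836 + 13)) - 29110 = (-3041 + 1849) - 29110 = -1192 - 29110 = -30302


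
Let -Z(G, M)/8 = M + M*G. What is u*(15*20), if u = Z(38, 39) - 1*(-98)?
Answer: -3621000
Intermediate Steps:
Z(G, M) = -8*M - 8*G*M (Z(G, M) = -8*(M + M*G) = -8*(M + G*M) = -8*M - 8*G*M)
u = -12070 (u = -8*39*(1 + 38) - 1*(-98) = -8*39*39 + 98 = -12168 + 98 = -12070)
u*(15*20) = -181050*20 = -12070*300 = -3621000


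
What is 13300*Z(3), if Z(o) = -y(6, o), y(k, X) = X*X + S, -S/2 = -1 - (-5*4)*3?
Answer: 1449700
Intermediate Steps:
S = -118 (S = -2*(-1 - (-5*4)*3) = -2*(-1 - (-20)*3) = -2*(-1 - 1*(-60)) = -2*(-1 + 60) = -2*59 = -118)
y(k, X) = -118 + X² (y(k, X) = X*X - 118 = X² - 118 = -118 + X²)
Z(o) = 118 - o² (Z(o) = -(-118 + o²) = 118 - o²)
13300*Z(3) = 13300*(118 - 1*3²) = 13300*(118 - 1*9) = 13300*(118 - 9) = 13300*109 = 1449700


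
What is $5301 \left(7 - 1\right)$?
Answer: $31806$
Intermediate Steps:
$5301 \left(7 - 1\right) = 5301 \cdot 6 = 31806$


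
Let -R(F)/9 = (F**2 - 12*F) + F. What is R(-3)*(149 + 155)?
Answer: -114912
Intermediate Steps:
R(F) = -9*F**2 + 99*F (R(F) = -9*((F**2 - 12*F) + F) = -9*(F**2 - 11*F) = -9*F**2 + 99*F)
R(-3)*(149 + 155) = (9*(-3)*(11 - 1*(-3)))*(149 + 155) = (9*(-3)*(11 + 3))*304 = (9*(-3)*14)*304 = -378*304 = -114912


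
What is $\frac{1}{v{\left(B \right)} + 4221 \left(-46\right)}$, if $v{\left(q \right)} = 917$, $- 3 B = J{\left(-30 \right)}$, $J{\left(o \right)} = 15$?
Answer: $- \frac{1}{193249} \approx -5.1747 \cdot 10^{-6}$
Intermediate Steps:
$B = -5$ ($B = \left(- \frac{1}{3}\right) 15 = -5$)
$\frac{1}{v{\left(B \right)} + 4221 \left(-46\right)} = \frac{1}{917 + 4221 \left(-46\right)} = \frac{1}{917 - 194166} = \frac{1}{-193249} = - \frac{1}{193249}$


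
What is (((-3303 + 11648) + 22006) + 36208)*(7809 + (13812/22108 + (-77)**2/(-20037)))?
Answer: 57562899595229771/110744499 ≈ 5.1978e+8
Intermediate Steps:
(((-3303 + 11648) + 22006) + 36208)*(7809 + (13812/22108 + (-77)**2/(-20037))) = ((8345 + 22006) + 36208)*(7809 + (13812*(1/22108) + 5929*(-1/20037))) = (30351 + 36208)*(7809 + (3453/5527 - 5929/20037)) = 66559*(7809 + 36418178/110744499) = 66559*(864840210869/110744499) = 57562899595229771/110744499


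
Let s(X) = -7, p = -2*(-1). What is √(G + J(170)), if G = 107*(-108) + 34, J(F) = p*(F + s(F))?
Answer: 6*I*√311 ≈ 105.81*I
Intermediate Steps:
p = 2
J(F) = -14 + 2*F (J(F) = 2*(F - 7) = 2*(-7 + F) = -14 + 2*F)
G = -11522 (G = -11556 + 34 = -11522)
√(G + J(170)) = √(-11522 + (-14 + 2*170)) = √(-11522 + (-14 + 340)) = √(-11522 + 326) = √(-11196) = 6*I*√311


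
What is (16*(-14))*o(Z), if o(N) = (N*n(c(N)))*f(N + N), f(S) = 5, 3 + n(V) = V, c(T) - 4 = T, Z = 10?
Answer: -123200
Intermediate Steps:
c(T) = 4 + T
n(V) = -3 + V
o(N) = 5*N*(1 + N) (o(N) = (N*(-3 + (4 + N)))*5 = (N*(1 + N))*5 = 5*N*(1 + N))
(16*(-14))*o(Z) = (16*(-14))*(5*10*(1 + 10)) = -1120*10*11 = -224*550 = -123200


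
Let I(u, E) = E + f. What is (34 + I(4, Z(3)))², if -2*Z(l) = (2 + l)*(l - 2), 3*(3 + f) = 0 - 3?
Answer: 3025/4 ≈ 756.25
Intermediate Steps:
f = -4 (f = -3 + (0 - 3)/3 = -3 + (⅓)*(-3) = -3 - 1 = -4)
Z(l) = -(-2 + l)*(2 + l)/2 (Z(l) = -(2 + l)*(l - 2)/2 = -(2 + l)*(-2 + l)/2 = -(-2 + l)*(2 + l)/2)
I(u, E) = -4 + E (I(u, E) = E - 4 = -4 + E)
(34 + I(4, Z(3)))² = (34 + (-4 + (2 - ½*3²)))² = (34 + (-4 + (2 - ½*9)))² = (34 + (-4 + (2 - 9/2)))² = (34 + (-4 - 5/2))² = (34 - 13/2)² = (55/2)² = 3025/4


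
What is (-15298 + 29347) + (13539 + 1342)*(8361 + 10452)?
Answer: 279970302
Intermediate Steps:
(-15298 + 29347) + (13539 + 1342)*(8361 + 10452) = 14049 + 14881*18813 = 14049 + 279956253 = 279970302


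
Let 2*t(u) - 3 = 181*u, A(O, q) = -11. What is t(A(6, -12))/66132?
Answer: -497/33066 ≈ -0.015031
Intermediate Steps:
t(u) = 3/2 + 181*u/2 (t(u) = 3/2 + (181*u)/2 = 3/2 + 181*u/2)
t(A(6, -12))/66132 = (3/2 + (181/2)*(-11))/66132 = (3/2 - 1991/2)*(1/66132) = -994*1/66132 = -497/33066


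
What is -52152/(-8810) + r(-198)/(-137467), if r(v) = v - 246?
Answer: 3586545312/605542135 ≈ 5.9229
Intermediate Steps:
r(v) = -246 + v
-52152/(-8810) + r(-198)/(-137467) = -52152/(-8810) + (-246 - 198)/(-137467) = -52152*(-1/8810) - 444*(-1/137467) = 26076/4405 + 444/137467 = 3586545312/605542135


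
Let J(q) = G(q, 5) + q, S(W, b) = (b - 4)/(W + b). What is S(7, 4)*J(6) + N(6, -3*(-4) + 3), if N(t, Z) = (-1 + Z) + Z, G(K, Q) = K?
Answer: 29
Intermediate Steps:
N(t, Z) = -1 + 2*Z
S(W, b) = (-4 + b)/(W + b)
J(q) = 2*q (J(q) = q + q = 2*q)
S(7, 4)*J(6) + N(6, -3*(-4) + 3) = ((-4 + 4)/(7 + 4))*(2*6) + (-1 + 2*(-3*(-4) + 3)) = (0/11)*12 + (-1 + 2*(12 + 3)) = ((1/11)*0)*12 + (-1 + 2*15) = 0*12 + (-1 + 30) = 0 + 29 = 29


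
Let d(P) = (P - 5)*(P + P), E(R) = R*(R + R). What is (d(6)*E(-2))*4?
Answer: 384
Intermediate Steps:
E(R) = 2*R² (E(R) = R*(2*R) = 2*R²)
d(P) = 2*P*(-5 + P) (d(P) = (-5 + P)*(2*P) = 2*P*(-5 + P))
(d(6)*E(-2))*4 = ((2*6*(-5 + 6))*(2*(-2)²))*4 = ((2*6*1)*(2*4))*4 = (12*8)*4 = 96*4 = 384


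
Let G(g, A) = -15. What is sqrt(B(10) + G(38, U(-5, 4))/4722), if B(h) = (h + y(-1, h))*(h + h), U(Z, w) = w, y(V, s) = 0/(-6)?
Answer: sqrt(495487330)/1574 ≈ 14.142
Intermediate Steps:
y(V, s) = 0 (y(V, s) = 0*(-1/6) = 0)
B(h) = 2*h**2 (B(h) = (h + 0)*(h + h) = h*(2*h) = 2*h**2)
sqrt(B(10) + G(38, U(-5, 4))/4722) = sqrt(2*10**2 - 15/4722) = sqrt(2*100 - 15*1/4722) = sqrt(200 - 5/1574) = sqrt(314795/1574) = sqrt(495487330)/1574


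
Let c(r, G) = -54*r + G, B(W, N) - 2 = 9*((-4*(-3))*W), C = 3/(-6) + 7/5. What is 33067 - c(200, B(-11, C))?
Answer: 45053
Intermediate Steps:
C = 9/10 (C = 3*(-⅙) + 7*(⅕) = -½ + 7/5 = 9/10 ≈ 0.90000)
B(W, N) = 2 + 108*W (B(W, N) = 2 + 9*((-4*(-3))*W) = 2 + 9*(12*W) = 2 + 108*W)
c(r, G) = G - 54*r
33067 - c(200, B(-11, C)) = 33067 - ((2 + 108*(-11)) - 54*200) = 33067 - ((2 - 1188) - 10800) = 33067 - (-1186 - 10800) = 33067 - 1*(-11986) = 33067 + 11986 = 45053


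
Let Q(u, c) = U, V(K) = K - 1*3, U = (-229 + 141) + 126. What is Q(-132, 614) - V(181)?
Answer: -140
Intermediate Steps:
U = 38 (U = -88 + 126 = 38)
V(K) = -3 + K (V(K) = K - 3 = -3 + K)
Q(u, c) = 38
Q(-132, 614) - V(181) = 38 - (-3 + 181) = 38 - 1*178 = 38 - 178 = -140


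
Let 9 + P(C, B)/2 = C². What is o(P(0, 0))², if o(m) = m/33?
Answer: 36/121 ≈ 0.29752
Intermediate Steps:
P(C, B) = -18 + 2*C²
o(m) = m/33 (o(m) = m*(1/33) = m/33)
o(P(0, 0))² = ((-18 + 2*0²)/33)² = ((-18 + 2*0)/33)² = ((-18 + 0)/33)² = ((1/33)*(-18))² = (-6/11)² = 36/121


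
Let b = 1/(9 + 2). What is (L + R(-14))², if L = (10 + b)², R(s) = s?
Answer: 112933129/14641 ≈ 7713.5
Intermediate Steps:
b = 1/11 ≈ 0.090909
L = 12321/121 (L = (10 + 1/11)² = (111/11)² = 12321/121 ≈ 101.83)
(L + R(-14))² = (12321/121 - 14)² = (10627/121)² = 112933129/14641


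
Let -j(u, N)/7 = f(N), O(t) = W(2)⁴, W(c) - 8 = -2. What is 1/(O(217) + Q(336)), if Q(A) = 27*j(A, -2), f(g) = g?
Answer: 1/1674 ≈ 0.00059737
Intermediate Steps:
W(c) = 6 (W(c) = 8 - 2 = 6)
O(t) = 1296 (O(t) = 6⁴ = 1296)
j(u, N) = -7*N
Q(A) = 378 (Q(A) = 27*(-7*(-2)) = 27*14 = 378)
1/(O(217) + Q(336)) = 1/(1296 + 378) = 1/1674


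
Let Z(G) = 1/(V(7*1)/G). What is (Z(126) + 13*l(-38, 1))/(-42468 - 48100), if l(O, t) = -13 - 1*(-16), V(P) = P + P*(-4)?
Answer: -33/90568 ≈ -0.00036437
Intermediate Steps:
V(P) = -3*P (V(P) = P - 4*P = -3*P)
l(O, t) = 3 (l(O, t) = -13 + 16 = 3)
Z(G) = -G/21 (Z(G) = 1/((-21)/G) = 1/((-3*7)/G) = 1/(-21/G) = -G/21)
(Z(126) + 13*l(-38, 1))/(-42468 - 48100) = (-1/21*126 + 13*3)/(-42468 - 48100) = (-6 + 39)/(-90568) = 33*(-1/90568) = -33/90568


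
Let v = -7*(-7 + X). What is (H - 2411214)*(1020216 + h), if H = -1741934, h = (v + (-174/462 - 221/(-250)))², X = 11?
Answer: -392819148296176580943/92640625 ≈ -4.2402e+12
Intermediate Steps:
v = -28 (v = -7*(-7 + 11) = -7*4 = -28)
h = 280087568289/370562500 (h = (-28 + (-174/462 - 221/(-250)))² = (-28 + (-174*1/462 - 221*(-1/250)))² = (-28 + (-29/77 + 221/250))² = (-28 + 9767/19250)² = (-529233/19250)² = 280087568289/370562500 ≈ 755.84)
(H - 2411214)*(1020216 + h) = (-1741934 - 2411214)*(1020216 + 280087568289/370562500) = -4153148*378333879068289/370562500 = -392819148296176580943/92640625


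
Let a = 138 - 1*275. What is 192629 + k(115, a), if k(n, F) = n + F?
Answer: 192607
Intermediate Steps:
a = -137 (a = 138 - 275 = -137)
k(n, F) = F + n
192629 + k(115, a) = 192629 + (-137 + 115) = 192629 - 22 = 192607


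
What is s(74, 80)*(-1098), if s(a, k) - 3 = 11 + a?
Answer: -96624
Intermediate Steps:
s(a, k) = 14 + a (s(a, k) = 3 + (11 + a) = 14 + a)
s(74, 80)*(-1098) = (14 + 74)*(-1098) = 88*(-1098) = -96624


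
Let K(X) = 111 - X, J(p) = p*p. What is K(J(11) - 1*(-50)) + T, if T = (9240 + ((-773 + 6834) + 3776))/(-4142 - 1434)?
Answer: -353637/5576 ≈ -63.421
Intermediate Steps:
J(p) = p²
T = -19077/5576 (T = (9240 + (6061 + 3776))/(-5576) = (9240 + 9837)*(-1/5576) = 19077*(-1/5576) = -19077/5576 ≈ -3.4213)
K(J(11) - 1*(-50)) + T = (111 - (11² - 1*(-50))) - 19077/5576 = (111 - (121 + 50)) - 19077/5576 = (111 - 1*171) - 19077/5576 = (111 - 171) - 19077/5576 = -60 - 19077/5576 = -353637/5576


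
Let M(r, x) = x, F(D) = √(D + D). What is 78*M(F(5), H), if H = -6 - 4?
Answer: -780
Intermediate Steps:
F(D) = √2*√D (F(D) = √(2*D) = √2*√D)
H = -10
78*M(F(5), H) = 78*(-10) = -780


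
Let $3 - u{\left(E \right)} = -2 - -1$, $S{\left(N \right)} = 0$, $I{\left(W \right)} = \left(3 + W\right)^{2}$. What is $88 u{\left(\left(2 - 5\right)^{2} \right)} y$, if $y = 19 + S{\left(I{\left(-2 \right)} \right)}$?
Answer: $6688$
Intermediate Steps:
$u{\left(E \right)} = 4$ ($u{\left(E \right)} = 3 - \left(-2 - -1\right) = 3 - \left(-2 + 1\right) = 3 - -1 = 3 + 1 = 4$)
$y = 19$ ($y = 19 + 0 = 19$)
$88 u{\left(\left(2 - 5\right)^{2} \right)} y = 88 \cdot 4 \cdot 19 = 352 \cdot 19 = 6688$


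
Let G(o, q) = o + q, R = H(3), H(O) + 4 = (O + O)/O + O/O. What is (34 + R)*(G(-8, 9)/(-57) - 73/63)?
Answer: -15488/399 ≈ -38.817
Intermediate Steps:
H(O) = -1 (H(O) = -4 + ((O + O)/O + O/O) = -4 + ((2*O)/O + 1) = -4 + (2 + 1) = -4 + 3 = -1)
R = -1
(34 + R)*(G(-8, 9)/(-57) - 73/63) = (34 - 1)*((-8 + 9)/(-57) - 73/63) = 33*(1*(-1/57) - 73*1/63) = 33*(-1/57 - 73/63) = 33*(-1408/1197) = -15488/399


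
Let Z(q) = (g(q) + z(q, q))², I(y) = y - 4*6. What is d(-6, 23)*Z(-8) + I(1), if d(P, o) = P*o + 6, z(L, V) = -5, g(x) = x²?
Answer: -459515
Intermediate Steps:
I(y) = -24 + y (I(y) = y - 24 = -24 + y)
d(P, o) = 6 + P*o
Z(q) = (-5 + q²)² (Z(q) = (q² - 5)² = (-5 + q²)²)
d(-6, 23)*Z(-8) + I(1) = (6 - 6*23)*(-5 + (-8)²)² + (-24 + 1) = (6 - 138)*(-5 + 64)² - 23 = -132*59² - 23 = -132*3481 - 23 = -459492 - 23 = -459515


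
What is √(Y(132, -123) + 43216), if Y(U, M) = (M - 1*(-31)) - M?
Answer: √43247 ≈ 207.96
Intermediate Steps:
Y(U, M) = 31 (Y(U, M) = (M + 31) - M = (31 + M) - M = 31)
√(Y(132, -123) + 43216) = √(31 + 43216) = √43247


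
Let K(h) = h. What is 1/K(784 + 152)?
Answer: 1/936 ≈ 0.0010684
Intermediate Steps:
1/K(784 + 152) = 1/(784 + 152) = 1/936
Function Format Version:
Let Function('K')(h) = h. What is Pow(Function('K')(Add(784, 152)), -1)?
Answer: Rational(1, 936) ≈ 0.0010684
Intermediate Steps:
Pow(Function('K')(Add(784, 152)), -1) = Pow(Add(784, 152), -1) = Pow(936, -1) = Rational(1, 936)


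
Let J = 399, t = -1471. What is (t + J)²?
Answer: 1149184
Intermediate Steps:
(t + J)² = (-1471 + 399)² = (-1072)² = 1149184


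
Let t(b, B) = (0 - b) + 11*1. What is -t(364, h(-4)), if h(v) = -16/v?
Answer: 353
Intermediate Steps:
t(b, B) = 11 - b (t(b, B) = -b + 11 = 11 - b)
-t(364, h(-4)) = -(11 - 1*364) = -(11 - 364) = -1*(-353) = 353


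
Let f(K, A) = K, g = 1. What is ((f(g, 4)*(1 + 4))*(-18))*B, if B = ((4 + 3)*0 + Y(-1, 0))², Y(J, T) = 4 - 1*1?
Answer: -810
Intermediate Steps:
Y(J, T) = 3 (Y(J, T) = 4 - 1 = 3)
B = 9 (B = ((4 + 3)*0 + 3)² = (7*0 + 3)² = (0 + 3)² = 3² = 9)
((f(g, 4)*(1 + 4))*(-18))*B = ((1*(1 + 4))*(-18))*9 = ((1*5)*(-18))*9 = (5*(-18))*9 = -90*9 = -810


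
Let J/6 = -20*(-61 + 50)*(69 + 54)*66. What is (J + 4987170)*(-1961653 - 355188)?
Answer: -36381192044130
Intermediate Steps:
J = 10715760 (J = 6*(-20*(-61 + 50)*(69 + 54)*66) = 6*(-(-220)*123*66) = 6*(-20*(-1353)*66) = 6*(27060*66) = 6*1785960 = 10715760)
(J + 4987170)*(-1961653 - 355188) = (10715760 + 4987170)*(-1961653 - 355188) = 15702930*(-2316841) = -36381192044130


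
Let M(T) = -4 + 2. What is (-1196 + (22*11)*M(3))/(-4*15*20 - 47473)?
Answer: 1680/48673 ≈ 0.034516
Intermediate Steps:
M(T) = -2
(-1196 + (22*11)*M(3))/(-4*15*20 - 47473) = (-1196 + (22*11)*(-2))/(-4*15*20 - 47473) = (-1196 + 242*(-2))/(-60*20 - 47473) = (-1196 - 484)/(-1200 - 47473) = -1680/(-48673) = -1680*(-1/48673) = 1680/48673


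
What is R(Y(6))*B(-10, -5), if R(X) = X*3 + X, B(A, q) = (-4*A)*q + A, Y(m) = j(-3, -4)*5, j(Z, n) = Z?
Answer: 12600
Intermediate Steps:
Y(m) = -15 (Y(m) = -3*5 = -15)
B(A, q) = A - 4*A*q (B(A, q) = -4*A*q + A = A - 4*A*q)
R(X) = 4*X (R(X) = 3*X + X = 4*X)
R(Y(6))*B(-10, -5) = (4*(-15))*(-10*(1 - 4*(-5))) = -(-600)*(1 + 20) = -(-600)*21 = -60*(-210) = 12600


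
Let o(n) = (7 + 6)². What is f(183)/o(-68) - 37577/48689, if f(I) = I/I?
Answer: -6301824/8228441 ≈ -0.76586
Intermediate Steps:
o(n) = 169 (o(n) = 13² = 169)
f(I) = 1
f(183)/o(-68) - 37577/48689 = 1/169 - 37577/48689 = -6301824/8228441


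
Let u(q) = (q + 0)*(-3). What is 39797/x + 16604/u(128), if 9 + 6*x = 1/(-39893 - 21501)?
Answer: -1409632704965/53044512 ≈ -26575.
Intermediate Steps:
x = -552547/368364 (x = -3/2 + 1/(6*(-39893 - 21501)) = -3/2 + (⅙)/(-61394) = -3/2 + (⅙)*(-1/61394) = -3/2 - 1/368364 = -552547/368364 ≈ -1.5000)
u(q) = -3*q (u(q) = q*(-3) = -3*q)
39797/x + 16604/u(128) = 39797/(-552547/368364) + 16604/((-3*128)) = 39797*(-368364/552547) + 16604/(-384) = -14659782108/552547 + 16604*(-1/384) = -14659782108/552547 - 4151/96 = -1409632704965/53044512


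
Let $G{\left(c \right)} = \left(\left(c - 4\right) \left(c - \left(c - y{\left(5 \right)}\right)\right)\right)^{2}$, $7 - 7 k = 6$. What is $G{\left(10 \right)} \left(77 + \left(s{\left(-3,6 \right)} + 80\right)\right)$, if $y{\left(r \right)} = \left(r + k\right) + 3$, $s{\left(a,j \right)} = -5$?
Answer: $\frac{17778528}{49} \approx 3.6283 \cdot 10^{5}$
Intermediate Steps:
$k = \frac{1}{7}$ ($k = 1 - \frac{6}{7} = \frac{1}{7} \approx 0.14286$)
$y{\left(r \right)} = \frac{22}{7} + r$ ($y{\left(r \right)} = \left(r + \frac{1}{7}\right) + 3 = \left(\frac{1}{7} + r\right) + 3 = \frac{22}{7} + r$)
$G{\left(c \right)} = \left(- \frac{228}{7} + \frac{57 c}{7}\right)^{2}$ ($G{\left(c \right)} = \left(\left(c - 4\right) \left(c - \left(- \frac{57}{7} + c\right)\right)\right)^{2} = \left(\left(-4 + c\right) \left(c - \left(- \frac{57}{7} + c\right)\right)\right)^{2} = \left(\left(-4 + c\right) \frac{57}{7}\right)^{2} = \left(- \frac{228}{7} + \frac{57 c}{7}\right)^{2}$)
$G{\left(10 \right)} \left(77 + \left(s{\left(-3,6 \right)} + 80\right)\right) = \frac{3249 \left(-4 + 10\right)^{2}}{49} \left(77 + \left(-5 + 80\right)\right) = \frac{3249 \cdot 6^{2}}{49} \left(77 + 75\right) = \frac{3249}{49} \cdot 36 \cdot 152 = \frac{116964}{49} \cdot 152 = \frac{17778528}{49}$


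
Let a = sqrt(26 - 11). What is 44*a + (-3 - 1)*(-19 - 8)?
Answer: 108 + 44*sqrt(15) ≈ 278.41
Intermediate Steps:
a = sqrt(15) ≈ 3.8730
44*a + (-3 - 1)*(-19 - 8) = 44*sqrt(15) + (-3 - 1)*(-19 - 8) = 44*sqrt(15) - 4*(-27) = 44*sqrt(15) + 108 = 108 + 44*sqrt(15)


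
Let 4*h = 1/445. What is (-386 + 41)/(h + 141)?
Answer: -614100/250981 ≈ -2.4468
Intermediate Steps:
h = 1/1780 (h = (1/4)/445 = (1/4)*(1/445) = 1/1780 ≈ 0.00056180)
(-386 + 41)/(h + 141) = (-386 + 41)/(1/1780 + 141) = -345/250981/1780 = -345*1780/250981 = -614100/250981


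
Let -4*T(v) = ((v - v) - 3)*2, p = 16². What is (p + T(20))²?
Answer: 265225/4 ≈ 66306.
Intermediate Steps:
p = 256
T(v) = 3/2 (T(v) = -((v - v) - 3)*2/4 = -(0 - 3)*2/4 = -(-3)*2/4 = -¼*(-6) = 3/2)
(p + T(20))² = (256 + 3/2)² = (515/2)² = 265225/4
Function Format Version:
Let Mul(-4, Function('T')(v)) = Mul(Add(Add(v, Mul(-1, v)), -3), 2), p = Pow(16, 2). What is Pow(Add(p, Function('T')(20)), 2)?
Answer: Rational(265225, 4) ≈ 66306.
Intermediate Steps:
p = 256
Function('T')(v) = Rational(3, 2) (Function('T')(v) = Mul(Rational(-1, 4), Mul(Add(Add(v, Mul(-1, v)), -3), 2)) = Mul(Rational(-1, 4), Mul(Add(0, -3), 2)) = Mul(Rational(-1, 4), Mul(-3, 2)) = Mul(Rational(-1, 4), -6) = Rational(3, 2))
Pow(Add(p, Function('T')(20)), 2) = Pow(Add(256, Rational(3, 2)), 2) = Pow(Rational(515, 2), 2) = Rational(265225, 4)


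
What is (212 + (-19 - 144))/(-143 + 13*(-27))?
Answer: -49/494 ≈ -0.099190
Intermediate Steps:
(212 + (-19 - 144))/(-143 + 13*(-27)) = (212 - 163)/(-143 - 351) = 49/(-494) = 49*(-1/494) = -49/494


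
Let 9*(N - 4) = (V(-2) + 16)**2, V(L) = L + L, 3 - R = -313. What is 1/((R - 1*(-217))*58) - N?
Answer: -618279/30914 ≈ -20.000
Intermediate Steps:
R = 316 (R = 3 - 1*(-313) = 3 + 313 = 316)
V(L) = 2*L
N = 20 (N = 4 + (2*(-2) + 16)**2/9 = 4 + (-4 + 16)**2/9 = 4 + (1/9)*12**2 = 4 + (1/9)*144 = 4 + 16 = 20)
1/((R - 1*(-217))*58) - N = 1/((316 - 1*(-217))*58) - 1*20 = 1/((316 + 217)*58) - 20 = 1/(533*58) - 20 = 1/30914 - 20 = -618279/30914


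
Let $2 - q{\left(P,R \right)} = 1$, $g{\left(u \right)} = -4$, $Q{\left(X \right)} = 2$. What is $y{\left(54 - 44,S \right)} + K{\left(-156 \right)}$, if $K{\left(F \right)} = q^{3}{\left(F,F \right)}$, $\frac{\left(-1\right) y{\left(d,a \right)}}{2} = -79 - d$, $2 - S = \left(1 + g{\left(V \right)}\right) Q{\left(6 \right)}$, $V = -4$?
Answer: $179$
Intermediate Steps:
$q{\left(P,R \right)} = 1$ ($q{\left(P,R \right)} = 2 - 1 = 1$)
$S = 8$ ($S = 2 - \left(1 - 4\right) 2 = 2 - \left(-3\right) 2 = 2 - -6 = 2 + 6 = 8$)
$y{\left(d,a \right)} = 158 + 2 d$ ($y{\left(d,a \right)} = - 2 \left(-79 - d\right) = 158 + 2 d$)
$K{\left(F \right)} = 1$ ($K{\left(F \right)} = 1^{3} = 1$)
$y{\left(54 - 44,S \right)} + K{\left(-156 \right)} = \left(158 + 2 \left(54 - 44\right)\right) + 1 = \left(158 + 2 \cdot 10\right) + 1 = \left(158 + 20\right) + 1 = 178 + 1 = 179$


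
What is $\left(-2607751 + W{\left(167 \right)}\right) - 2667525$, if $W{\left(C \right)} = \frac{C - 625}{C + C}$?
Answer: $- \frac{880971321}{167} \approx -5.2753 \cdot 10^{6}$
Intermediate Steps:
$W{\left(C \right)} = \frac{-625 + C}{2 C}$
$\left(-2607751 + W{\left(167 \right)}\right) - 2667525 = \left(-2607751 + \frac{-625 + 167}{2 \cdot 167}\right) - 2667525 = \left(-2607751 + \frac{1}{2} \cdot \frac{1}{167} \left(-458\right)\right) - 2667525 = \left(-2607751 - \frac{229}{167}\right) - 2667525 = - \frac{435494646}{167} - 2667525 = - \frac{880971321}{167}$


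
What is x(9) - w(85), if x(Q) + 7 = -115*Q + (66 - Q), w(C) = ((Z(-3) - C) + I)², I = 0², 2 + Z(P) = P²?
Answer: -7069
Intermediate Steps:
Z(P) = -2 + P²
I = 0
w(C) = (7 - C)² (w(C) = (((-2 + (-3)²) - C) + 0)² = (((-2 + 9) - C) + 0)² = ((7 - C) + 0)² = (7 - C)²)
x(Q) = 59 - 116*Q (x(Q) = -7 + (-115*Q + (66 - Q)) = -7 + (66 - 116*Q) = 59 - 116*Q)
x(9) - w(85) = (59 - 116*9) - (-7 + 85)² = (59 - 1044) - 1*78² = -985 - 1*6084 = -985 - 6084 = -7069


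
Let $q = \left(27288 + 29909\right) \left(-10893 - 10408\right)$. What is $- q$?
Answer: $1218353297$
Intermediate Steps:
$q = -1218353297$ ($q = 57197 \left(-21301\right) = -1218353297$)
$- q = \left(-1\right) \left(-1218353297\right) = 1218353297$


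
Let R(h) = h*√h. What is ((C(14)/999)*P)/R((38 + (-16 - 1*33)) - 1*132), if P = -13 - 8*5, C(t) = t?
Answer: -742*I*√143/20428551 ≈ -0.00043434*I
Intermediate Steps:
R(h) = h^(3/2)
P = -53 (P = -13 - 40 = -53)
((C(14)/999)*P)/R((38 + (-16 - 1*33)) - 1*132) = ((14/999)*(-53))/(((38 + (-16 - 1*33)) - 1*132)^(3/2)) = ((14*(1/999))*(-53))/(((38 + (-16 - 33)) - 132)^(3/2)) = ((14/999)*(-53))/(((38 - 49) - 132)^(3/2)) = -742/(999*(-11 - 132)^(3/2)) = -742*I*√143/20449/999 = -742*I*√143/20428551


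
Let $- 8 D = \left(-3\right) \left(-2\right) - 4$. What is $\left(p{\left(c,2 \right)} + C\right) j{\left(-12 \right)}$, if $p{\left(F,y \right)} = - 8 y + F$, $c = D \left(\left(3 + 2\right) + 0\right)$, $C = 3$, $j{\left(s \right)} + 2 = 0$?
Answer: $\frac{57}{2} \approx 28.5$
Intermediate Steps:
$j{\left(s \right)} = -2$ ($j{\left(s \right)} = -2 + 0 = -2$)
$D = - \frac{1}{4}$ ($D = - \frac{\left(-3\right) \left(-2\right) - 4}{8} = - \frac{6 - 4}{8} = \left(- \frac{1}{8}\right) 2 = - \frac{1}{4} \approx -0.25$)
$c = - \frac{5}{4}$ ($c = - \frac{\left(3 + 2\right) + 0}{4} = - \frac{5 + 0}{4} = \left(- \frac{1}{4}\right) 5 = - \frac{5}{4} \approx -1.25$)
$p{\left(F,y \right)} = F - 8 y$
$\left(p{\left(c,2 \right)} + C\right) j{\left(-12 \right)} = \left(\left(- \frac{5}{4} - 16\right) + 3\right) \left(-2\right) = \left(- \frac{69}{4} + 3\right) \left(-2\right) = \left(- \frac{57}{4}\right) \left(-2\right) = \frac{57}{2}$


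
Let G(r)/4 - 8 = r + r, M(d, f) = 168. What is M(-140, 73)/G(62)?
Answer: 7/22 ≈ 0.31818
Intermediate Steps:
G(r) = 32 + 8*r (G(r) = 32 + 4*(r + r) = 32 + 4*(2*r) = 32 + 8*r)
M(-140, 73)/G(62) = 168/(32 + 8*62) = 168/(32 + 496) = 168/528 = 168*(1/528) = 7/22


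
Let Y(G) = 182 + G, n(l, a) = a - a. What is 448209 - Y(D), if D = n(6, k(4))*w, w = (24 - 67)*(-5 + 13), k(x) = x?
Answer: 448027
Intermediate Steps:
n(l, a) = 0
w = -344 (w = -43*8 = -344)
D = 0 (D = 0*(-344) = 0)
448209 - Y(D) = 448209 - (182 + 0) = 448209 - 1*182 = 448209 - 182 = 448027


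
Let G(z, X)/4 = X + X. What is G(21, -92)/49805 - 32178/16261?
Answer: -230656198/115697015 ≈ -1.9936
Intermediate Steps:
G(z, X) = 8*X (G(z, X) = 4*(X + X) = 4*(2*X) = 8*X)
G(21, -92)/49805 - 32178/16261 = (8*(-92))/49805 - 32178/16261 = -736*1/49805 - 32178*1/16261 = -736/49805 - 32178/16261 = -230656198/115697015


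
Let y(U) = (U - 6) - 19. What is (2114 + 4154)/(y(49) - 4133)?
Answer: -6268/4109 ≈ -1.5254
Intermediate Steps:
y(U) = -25 + U (y(U) = (-6 + U) - 19 = -25 + U)
(2114 + 4154)/(y(49) - 4133) = (2114 + 4154)/((-25 + 49) - 4133) = 6268/(24 - 4133) = 6268/(-4109) = 6268*(-1/4109) = -6268/4109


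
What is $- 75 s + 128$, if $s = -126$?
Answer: $9578$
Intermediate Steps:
$- 75 s + 128 = \left(-75\right) \left(-126\right) + 128 = 9450 + 128 = 9578$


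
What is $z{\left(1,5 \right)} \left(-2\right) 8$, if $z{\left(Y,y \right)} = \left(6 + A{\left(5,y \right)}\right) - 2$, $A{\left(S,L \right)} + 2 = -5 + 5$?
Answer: $-32$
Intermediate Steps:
$A{\left(S,L \right)} = -2$ ($A{\left(S,L \right)} = -2 + \left(-5 + 5\right) = -2 + 0 = -2$)
$z{\left(Y,y \right)} = 2$ ($z{\left(Y,y \right)} = \left(6 - 2\right) - 2 = 4 - 2 = 2$)
$z{\left(1,5 \right)} \left(-2\right) 8 = 2 \left(-2\right) 8 = \left(-4\right) 8 = -32$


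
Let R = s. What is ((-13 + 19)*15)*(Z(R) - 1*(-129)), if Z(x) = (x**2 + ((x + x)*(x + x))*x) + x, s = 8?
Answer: 202410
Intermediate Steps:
R = 8
Z(x) = x + x**2 + 4*x**3 (Z(x) = (x**2 + ((2*x)*(2*x))*x) + x = (x**2 + (4*x**2)*x) + x = (x**2 + 4*x**3) + x = x + x**2 + 4*x**3)
((-13 + 19)*15)*(Z(R) - 1*(-129)) = ((-13 + 19)*15)*(8*(1 + 8 + 4*8**2) - 1*(-129)) = (6*15)*(8*(1 + 8 + 4*64) + 129) = 90*(8*(1 + 8 + 256) + 129) = 90*(8*265 + 129) = 90*(2120 + 129) = 90*2249 = 202410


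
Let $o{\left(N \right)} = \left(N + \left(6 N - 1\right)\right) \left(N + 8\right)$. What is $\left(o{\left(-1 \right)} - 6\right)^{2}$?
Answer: $3844$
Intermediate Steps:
$o{\left(N \right)} = \left(-1 + 7 N\right) \left(8 + N\right)$ ($o{\left(N \right)} = \left(N + \left(-1 + 6 N\right)\right) \left(8 + N\right) = \left(-1 + 7 N\right) \left(8 + N\right)$)
$\left(o{\left(-1 \right)} - 6\right)^{2} = \left(\left(-8 + 7 \left(-1\right)^{2} + 55 \left(-1\right)\right) - 6\right)^{2} = \left(\left(-8 + 7 \cdot 1 - 55\right) - 6\right)^{2} = \left(\left(-8 + 7 - 55\right) - 6\right)^{2} = \left(-56 - 6\right)^{2} = \left(-62\right)^{2} = 3844$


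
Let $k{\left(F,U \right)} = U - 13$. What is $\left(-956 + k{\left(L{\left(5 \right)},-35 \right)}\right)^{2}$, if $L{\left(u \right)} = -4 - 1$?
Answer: $1008016$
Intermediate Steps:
$L{\left(u \right)} = -5$
$k{\left(F,U \right)} = -13 + U$ ($k{\left(F,U \right)} = U - 13 = -13 + U$)
$\left(-956 + k{\left(L{\left(5 \right)},-35 \right)}\right)^{2} = \left(-956 - 48\right)^{2} = \left(-1004\right)^{2} = 1008016$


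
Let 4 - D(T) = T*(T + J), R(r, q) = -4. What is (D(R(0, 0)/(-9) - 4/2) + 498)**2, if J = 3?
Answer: 1668232336/6561 ≈ 2.5427e+5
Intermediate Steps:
D(T) = 4 - T*(3 + T) (D(T) = 4 - T*(T + 3) = 4 - T*(3 + T))
(D(R(0, 0)/(-9) - 4/2) + 498)**2 = ((4 - (-4/(-9) - 4/2)**2 - 3*(-4/(-9) - 4/2)) + 498)**2 = ((4 - (-4*(-1/9) - 4*1/2)**2 - 3*(-4*(-1/9) - 4*1/2)) + 498)**2 = ((4 - (4/9 - 2)**2 - 3*(4/9 - 2)) + 498)**2 = ((4 - (-14/9)**2 - 3*(-14/9)) + 498)**2 = ((4 - 1*196/81 + 14/3) + 498)**2 = ((4 - 196/81 + 14/3) + 498)**2 = (506/81 + 498)**2 = (40844/81)**2 = 1668232336/6561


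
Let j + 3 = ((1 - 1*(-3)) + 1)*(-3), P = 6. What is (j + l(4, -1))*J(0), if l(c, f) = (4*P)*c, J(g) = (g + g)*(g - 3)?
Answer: 0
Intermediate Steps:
J(g) = 2*g*(-3 + g) (J(g) = (2*g)*(-3 + g) = 2*g*(-3 + g))
j = -18 (j = -3 + ((1 - 1*(-3)) + 1)*(-3) = -3 + ((1 + 3) + 1)*(-3) = -3 + (4 + 1)*(-3) = -3 + 5*(-3) = -3 - 15 = -18)
l(c, f) = 24*c (l(c, f) = (4*6)*c = 24*c)
(j + l(4, -1))*J(0) = (-18 + 24*4)*(2*0*(-3 + 0)) = (-18 + 96)*(2*0*(-3)) = 78*0 = 0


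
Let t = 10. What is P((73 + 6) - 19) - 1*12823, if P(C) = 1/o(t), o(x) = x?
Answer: -128229/10 ≈ -12823.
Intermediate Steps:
P(C) = ⅒ (P(C) = 1/10 = ⅒)
P((73 + 6) - 19) - 1*12823 = ⅒ - 1*12823 = ⅒ - 12823 = -128229/10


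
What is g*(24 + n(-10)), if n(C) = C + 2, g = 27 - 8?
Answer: 304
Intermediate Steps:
g = 19
n(C) = 2 + C
g*(24 + n(-10)) = 19*(24 + (2 - 10)) = 19*(24 - 8) = 19*16 = 304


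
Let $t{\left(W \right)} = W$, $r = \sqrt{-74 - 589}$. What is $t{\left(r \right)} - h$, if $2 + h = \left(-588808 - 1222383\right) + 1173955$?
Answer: $637238 + i \sqrt{663} \approx 6.3724 \cdot 10^{5} + 25.749 i$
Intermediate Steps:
$h = -637238$ ($h = -2 + \left(\left(-588808 - 1222383\right) + 1173955\right) = -2 + \left(-1811191 + 1173955\right) = -2 - 637236 = -637238$)
$r = i \sqrt{663}$ ($r = \sqrt{-663} = i \sqrt{663} \approx 25.749 i$)
$t{\left(r \right)} - h = i \sqrt{663} - -637238 = i \sqrt{663} + 637238 = 637238 + i \sqrt{663}$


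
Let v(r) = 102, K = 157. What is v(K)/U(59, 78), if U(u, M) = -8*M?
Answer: -17/104 ≈ -0.16346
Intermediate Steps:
v(K)/U(59, 78) = 102/((-8*78)) = 102/(-624) = 102*(-1/624) = -17/104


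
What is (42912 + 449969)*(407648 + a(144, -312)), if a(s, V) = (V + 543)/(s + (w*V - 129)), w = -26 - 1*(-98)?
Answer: 214785563284581/1069 ≈ 2.0092e+11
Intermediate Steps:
w = 72 (w = -26 + 98 = 72)
a(s, V) = (543 + V)/(-129 + s + 72*V) (a(s, V) = (V + 543)/(s + (72*V - 129)) = (543 + V)/(s + (-129 + 72*V)) = (543 + V)/(-129 + s + 72*V))
(42912 + 449969)*(407648 + a(144, -312)) = (42912 + 449969)*(407648 + (543 - 312)/(-129 + 144 + 72*(-312))) = 492881*(407648 + 231/(-129 + 144 - 22464)) = 492881*(407648 + 231/(-22449)) = 492881*(407648 - 1/22449*231) = 492881*(407648 - 11/1069) = 492881*(435775701/1069) = 214785563284581/1069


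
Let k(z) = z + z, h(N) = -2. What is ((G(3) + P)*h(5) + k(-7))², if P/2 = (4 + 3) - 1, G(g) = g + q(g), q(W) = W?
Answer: 2500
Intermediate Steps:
k(z) = 2*z
G(g) = 2*g (G(g) = g + g = 2*g)
P = 12 (P = 2*((4 + 3) - 1) = 2*(7 - 1) = 2*6 = 12)
((G(3) + P)*h(5) + k(-7))² = ((2*3 + 12)*(-2) + 2*(-7))² = ((6 + 12)*(-2) - 14)² = (18*(-2) - 14)² = (-36 - 14)² = (-50)² = 2500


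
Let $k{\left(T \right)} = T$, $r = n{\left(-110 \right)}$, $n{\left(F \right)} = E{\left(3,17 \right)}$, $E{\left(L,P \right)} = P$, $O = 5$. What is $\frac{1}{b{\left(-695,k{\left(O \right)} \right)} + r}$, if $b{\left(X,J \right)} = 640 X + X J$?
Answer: $- \frac{1}{448258} \approx -2.2309 \cdot 10^{-6}$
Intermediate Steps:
$n{\left(F \right)} = 17$
$r = 17$
$b{\left(X,J \right)} = 640 X + J X$
$\frac{1}{b{\left(-695,k{\left(O \right)} \right)} + r} = \frac{1}{- 695 \left(640 + 5\right) + 17} = \frac{1}{\left(-695\right) 645 + 17} = \frac{1}{-448275 + 17} = \frac{1}{-448258} = - \frac{1}{448258}$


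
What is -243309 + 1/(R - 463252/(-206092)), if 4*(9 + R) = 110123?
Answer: -1380164402780585/5672475753 ≈ -2.4331e+5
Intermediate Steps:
R = 110087/4 (R = -9 + (1/4)*110123 = -9 + 110123/4 = 110087/4 ≈ 27522.)
-243309 + 1/(R - 463252/(-206092)) = -243309 + 1/(110087/4 - 463252/(-206092)) = -243309 + 1/(110087/4 - 463252*(-1/206092)) = -243309 + 1/(110087/4 + 115813/51523) = -243309 + 1/(5672475753/206092) = -243309 + 206092/5672475753 = -1380164402780585/5672475753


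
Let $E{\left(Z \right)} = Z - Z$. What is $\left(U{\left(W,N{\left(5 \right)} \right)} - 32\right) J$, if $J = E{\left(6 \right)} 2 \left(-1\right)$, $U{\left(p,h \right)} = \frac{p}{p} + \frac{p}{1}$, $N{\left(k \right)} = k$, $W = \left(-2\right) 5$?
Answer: $0$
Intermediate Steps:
$W = -10$
$U{\left(p,h \right)} = 1 + p$ ($U{\left(p,h \right)} = 1 + p 1 = 1 + p$)
$E{\left(Z \right)} = 0$
$J = 0$ ($J = 0 \cdot 2 \left(-1\right) = 0 \left(-1\right) = 0$)
$\left(U{\left(W,N{\left(5 \right)} \right)} - 32\right) J = \left(\left(1 - 10\right) - 32\right) 0 = \left(-9 - 32\right) 0 = \left(-41\right) 0 = 0$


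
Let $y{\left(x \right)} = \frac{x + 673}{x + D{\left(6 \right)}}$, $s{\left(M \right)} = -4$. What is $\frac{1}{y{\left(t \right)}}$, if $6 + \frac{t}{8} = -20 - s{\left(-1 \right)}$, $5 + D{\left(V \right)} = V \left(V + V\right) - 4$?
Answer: $- \frac{113}{497} \approx -0.22736$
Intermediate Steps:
$D{\left(V \right)} = -9 + 2 V^{2}$ ($D{\left(V \right)} = -5 + \left(V \left(V + V\right) - 4\right) = -5 + \left(V 2 V - 4\right) = -5 + \left(2 V^{2} - 4\right) = -5 + \left(-4 + 2 V^{2}\right) = -9 + 2 V^{2}$)
$t = -176$ ($t = -48 + 8 \left(-20 - -4\right) = -48 + 8 \left(-20 + 4\right) = -48 + 8 \left(-16\right) = -48 - 128 = -176$)
$y{\left(x \right)} = \frac{673 + x}{63 + x}$ ($y{\left(x \right)} = \frac{x + 673}{x - \left(9 - 2 \cdot 6^{2}\right)} = \frac{673 + x}{x + \left(-9 + 2 \cdot 36\right)} = \frac{673 + x}{x + \left(-9 + 72\right)} = \frac{673 + x}{x + 63} = \frac{673 + x}{63 + x}$)
$\frac{1}{y{\left(t \right)}} = \frac{1}{\frac{1}{63 - 176} \left(673 - 176\right)} = \frac{1}{\frac{1}{-113} \cdot 497} = \frac{1}{\left(- \frac{1}{113}\right) 497} = \frac{1}{- \frac{497}{113}} = - \frac{113}{497}$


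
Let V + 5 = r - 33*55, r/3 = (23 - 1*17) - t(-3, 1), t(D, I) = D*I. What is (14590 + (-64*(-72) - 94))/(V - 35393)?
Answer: -9552/18593 ≈ -0.51374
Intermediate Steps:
r = 27 (r = 3*((23 - 1*17) - (-3)) = 3*((23 - 17) - 1*(-3)) = 3*(6 + 3) = 3*9 = 27)
V = -1793 (V = -5 + (27 - 33*55) = -5 + (27 - 1815) = -5 - 1788 = -1793)
(14590 + (-64*(-72) - 94))/(V - 35393) = (14590 + (-64*(-72) - 94))/(-1793 - 35393) = (14590 + (4608 - 94))/(-37186) = (14590 + 4514)*(-1/37186) = 19104*(-1/37186) = -9552/18593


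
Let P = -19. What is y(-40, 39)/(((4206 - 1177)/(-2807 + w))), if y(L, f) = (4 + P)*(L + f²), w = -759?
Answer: 79218690/3029 ≈ 26153.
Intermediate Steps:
y(L, f) = -15*L - 15*f² (y(L, f) = (4 - 19)*(L + f²) = -15*(L + f²) = -15*L - 15*f²)
y(-40, 39)/(((4206 - 1177)/(-2807 + w))) = (-15*(-40) - 15*39²)/(((4206 - 1177)/(-2807 - 759))) = (600 - 15*1521)/((3029/(-3566))) = (600 - 22815)/((3029*(-1/3566))) = -22215/(-3029/3566) = -22215*(-3566/3029) = 79218690/3029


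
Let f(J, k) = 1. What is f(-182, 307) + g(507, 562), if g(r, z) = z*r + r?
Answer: 285442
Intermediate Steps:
g(r, z) = r + r*z (g(r, z) = r*z + r = r + r*z)
f(-182, 307) + g(507, 562) = 1 + 507*(1 + 562) = 1 + 507*563 = 1 + 285441 = 285442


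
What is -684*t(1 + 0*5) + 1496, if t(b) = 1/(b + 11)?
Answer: 1439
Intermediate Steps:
t(b) = 1/(11 + b)
-684*t(1 + 0*5) + 1496 = -684/(11 + (1 + 0*5)) + 1496 = -684/(11 + (1 + 0)) + 1496 = -684/(11 + 1) + 1496 = -684/12 + 1496 = -684*1/12 + 1496 = -57 + 1496 = 1439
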